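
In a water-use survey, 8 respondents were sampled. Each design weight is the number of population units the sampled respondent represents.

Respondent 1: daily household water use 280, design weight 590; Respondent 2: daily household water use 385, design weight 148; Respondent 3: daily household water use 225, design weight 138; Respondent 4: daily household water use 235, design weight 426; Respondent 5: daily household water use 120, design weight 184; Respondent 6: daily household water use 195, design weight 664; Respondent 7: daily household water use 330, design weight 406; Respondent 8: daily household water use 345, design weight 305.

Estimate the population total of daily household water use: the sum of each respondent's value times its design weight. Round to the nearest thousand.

Weighted total = 280×590 + 385×148 + 225×138 + 235×426 + 120×184 + 195×664 + 330×406 + 345×305
  = 165200 + 56980 + 31050 + 100110 + 22080 + 129480 + 133980 + 105225 = 744105

744000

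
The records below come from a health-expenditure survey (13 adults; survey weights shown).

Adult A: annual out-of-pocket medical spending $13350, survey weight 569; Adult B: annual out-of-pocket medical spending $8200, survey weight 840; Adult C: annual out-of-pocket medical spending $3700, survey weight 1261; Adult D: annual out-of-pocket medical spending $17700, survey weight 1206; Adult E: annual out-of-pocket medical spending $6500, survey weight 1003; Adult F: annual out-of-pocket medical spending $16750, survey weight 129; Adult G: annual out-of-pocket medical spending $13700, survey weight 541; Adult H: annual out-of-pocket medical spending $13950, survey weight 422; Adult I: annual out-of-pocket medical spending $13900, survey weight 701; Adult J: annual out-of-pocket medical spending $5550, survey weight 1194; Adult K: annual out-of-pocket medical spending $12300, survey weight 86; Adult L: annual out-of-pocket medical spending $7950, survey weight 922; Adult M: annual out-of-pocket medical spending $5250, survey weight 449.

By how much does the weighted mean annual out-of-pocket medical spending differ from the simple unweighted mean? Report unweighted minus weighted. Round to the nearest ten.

Unweighted sum = 138800
Unweighted mean = 138800 / 13 = 10676.923
Weighted sum = 89590450
Sum of weights = 9323
Weighted mean = 89590450 / 9323 = 9609.616
Difference (unweighted minus weighted) = 1067.3071

1070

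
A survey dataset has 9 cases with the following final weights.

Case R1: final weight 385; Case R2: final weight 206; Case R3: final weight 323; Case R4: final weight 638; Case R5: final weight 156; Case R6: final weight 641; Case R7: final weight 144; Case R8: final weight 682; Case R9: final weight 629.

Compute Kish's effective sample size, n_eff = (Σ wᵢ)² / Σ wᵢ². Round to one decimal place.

7.2

Σ wᵢ = 385 + 206 + 323 + 638 + 156 + 641 + 144 + 682 + 629 = 3804
Σ wᵢ² = 148225 + 42436 + 104329 + 407044 + 24336 + 410881 + 20736 + 465124 + 395641 = 2018752
n_eff = 3804² / 2018752 = 14470416 / 2018752 = 7.1680008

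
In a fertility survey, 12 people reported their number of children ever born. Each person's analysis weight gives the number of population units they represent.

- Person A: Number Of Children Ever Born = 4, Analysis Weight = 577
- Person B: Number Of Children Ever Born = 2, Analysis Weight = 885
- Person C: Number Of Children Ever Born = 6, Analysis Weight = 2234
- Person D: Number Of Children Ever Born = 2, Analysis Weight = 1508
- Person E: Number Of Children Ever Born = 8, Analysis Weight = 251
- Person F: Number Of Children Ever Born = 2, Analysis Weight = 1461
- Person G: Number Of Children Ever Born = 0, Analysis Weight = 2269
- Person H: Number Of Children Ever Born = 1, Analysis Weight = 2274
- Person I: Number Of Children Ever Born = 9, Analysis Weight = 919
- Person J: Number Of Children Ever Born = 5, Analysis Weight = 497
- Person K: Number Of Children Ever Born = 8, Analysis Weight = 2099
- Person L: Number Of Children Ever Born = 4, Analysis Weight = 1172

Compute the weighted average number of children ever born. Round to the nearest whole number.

4

Weighted sum = 4×577 + 2×885 + 6×2234 + 2×1508 + 8×251 + 2×1461 + 0×2269 + 1×2274 + 9×919 + 5×497 + 8×2099 + 4×1172
  = 2308 + 1770 + 13404 + 3016 + 2008 + 2922 + 0 + 2274 + 8271 + 2485 + 16792 + 4688 = 59938
Sum of weights = 577 + 885 + 2234 + 1508 + 251 + 1461 + 2269 + 2274 + 919 + 497 + 2099 + 1172 = 16146
Weighted mean = 59938 / 16146 = 3.7122507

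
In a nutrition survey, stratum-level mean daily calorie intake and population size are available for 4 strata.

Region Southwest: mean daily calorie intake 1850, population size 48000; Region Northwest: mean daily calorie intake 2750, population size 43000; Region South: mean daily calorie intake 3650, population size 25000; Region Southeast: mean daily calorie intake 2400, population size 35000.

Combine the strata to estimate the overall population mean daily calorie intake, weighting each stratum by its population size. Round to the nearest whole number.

Σ Nₕ·x̄ₕ = 1850×48000 + 2750×43000 + 3650×25000 + 2400×35000
  = 382300000
Σ Nₕ = 48000 + 43000 + 25000 + 35000 = 151000
Overall mean = 382300000 / 151000 = 2531.7881

2532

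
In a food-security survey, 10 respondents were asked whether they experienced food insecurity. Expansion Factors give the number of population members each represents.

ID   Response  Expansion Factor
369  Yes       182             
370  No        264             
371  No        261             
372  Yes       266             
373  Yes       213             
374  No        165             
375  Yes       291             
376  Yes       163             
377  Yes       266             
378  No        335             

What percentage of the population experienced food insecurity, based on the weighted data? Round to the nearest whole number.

57

Sum of weights for 'Yes' = 182 + 266 + 213 + 291 + 163 + 266 = 1381
Total weight = 182 + 264 + 261 + 266 + 213 + 165 + 291 + 163 + 266 + 335 = 2406
Weighted proportion = 1381 / 2406 = 0.57398171 → 57.398171%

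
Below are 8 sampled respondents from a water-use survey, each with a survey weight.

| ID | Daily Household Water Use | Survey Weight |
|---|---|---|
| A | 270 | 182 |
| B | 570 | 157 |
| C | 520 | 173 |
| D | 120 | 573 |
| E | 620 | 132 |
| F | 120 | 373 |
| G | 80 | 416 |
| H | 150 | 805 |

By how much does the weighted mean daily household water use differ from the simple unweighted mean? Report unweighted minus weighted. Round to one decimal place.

Unweighted sum = 270 + 570 + 520 + 120 + 620 + 120 + 80 + 150 = 2450
Unweighted mean = 2450 / 8 = 306.25
Weighted sum = 270×182 + 570×157 + 520×173 + 120×573 + 620×132 + 120×373 + 80×416 + 150×805
  = 577980
Sum of weights = 2811
Weighted mean = 577980 / 2811 = 205.61366
Difference (unweighted minus weighted) = 100.63634

100.6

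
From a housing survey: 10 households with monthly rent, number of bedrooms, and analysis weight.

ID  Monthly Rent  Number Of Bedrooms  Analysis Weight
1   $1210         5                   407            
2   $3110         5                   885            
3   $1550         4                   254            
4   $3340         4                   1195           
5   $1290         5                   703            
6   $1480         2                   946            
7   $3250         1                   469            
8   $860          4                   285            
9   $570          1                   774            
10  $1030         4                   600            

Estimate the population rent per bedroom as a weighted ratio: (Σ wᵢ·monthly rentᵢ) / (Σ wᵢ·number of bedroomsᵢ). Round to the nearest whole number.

Σ wᵢ·y = 1210×407 + 3110×885 + 1550×254 + 3340×1195 + 1290×703 + 1480×946 + 3250×469 + 860×285 + 570×774 + 1030×600
  = 12765300
Σ wᵢ·x = 5×407 + 5×885 + 4×254 + 4×1195 + 5×703 + 2×946 + 1×469 + 4×285 + 1×774 + 4×600
  = 22446
Ratio = 12765300 / 22446 = 568.71157

569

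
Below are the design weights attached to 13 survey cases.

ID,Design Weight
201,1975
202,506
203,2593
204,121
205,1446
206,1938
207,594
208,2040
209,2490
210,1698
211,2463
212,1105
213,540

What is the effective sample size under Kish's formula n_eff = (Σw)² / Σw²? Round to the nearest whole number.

Σ wᵢ = 19509
Σ wᵢ² = 37918445
n_eff = 19509² / 37918445 = 380601081 / 37918445 = 10.03736

10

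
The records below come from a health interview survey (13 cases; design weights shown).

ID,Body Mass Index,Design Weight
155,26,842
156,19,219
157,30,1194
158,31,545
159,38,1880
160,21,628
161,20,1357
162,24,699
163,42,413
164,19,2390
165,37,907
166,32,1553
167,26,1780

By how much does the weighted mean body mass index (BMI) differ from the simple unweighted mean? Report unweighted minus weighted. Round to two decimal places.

0.34

Unweighted sum = 365
Unweighted mean = 365 / 13 = 28.076923
Weighted sum = 399603
Sum of weights = 14407
Weighted mean = 399603 / 14407 = 27.736725
Difference (unweighted minus weighted) = 0.34019787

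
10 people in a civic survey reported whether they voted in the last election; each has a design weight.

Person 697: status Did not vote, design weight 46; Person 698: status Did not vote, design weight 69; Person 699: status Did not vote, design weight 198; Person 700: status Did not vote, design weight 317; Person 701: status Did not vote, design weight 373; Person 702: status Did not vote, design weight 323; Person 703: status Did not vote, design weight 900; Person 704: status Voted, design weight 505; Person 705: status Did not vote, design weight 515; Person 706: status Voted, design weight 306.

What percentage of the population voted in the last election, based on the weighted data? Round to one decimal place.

22.8

Sum of weights for 'Voted' = 505 + 306 = 811
Total weight = 3552
Weighted proportion = 811 / 3552 = 0.22832207 → 22.832207%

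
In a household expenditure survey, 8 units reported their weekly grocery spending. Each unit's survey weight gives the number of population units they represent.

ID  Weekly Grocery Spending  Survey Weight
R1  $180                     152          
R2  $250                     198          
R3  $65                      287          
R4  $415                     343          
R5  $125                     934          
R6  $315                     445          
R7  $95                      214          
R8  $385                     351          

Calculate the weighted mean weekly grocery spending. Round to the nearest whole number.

222

Weighted sum = 180×152 + 250×198 + 65×287 + 415×343 + 125×934 + 315×445 + 95×214 + 385×351
  = 27360 + 49500 + 18655 + 142345 + 116750 + 140175 + 20330 + 135135 = 650250
Sum of weights = 152 + 198 + 287 + 343 + 934 + 445 + 214 + 351 = 2924
Weighted mean = 650250 / 2924 = 222.38372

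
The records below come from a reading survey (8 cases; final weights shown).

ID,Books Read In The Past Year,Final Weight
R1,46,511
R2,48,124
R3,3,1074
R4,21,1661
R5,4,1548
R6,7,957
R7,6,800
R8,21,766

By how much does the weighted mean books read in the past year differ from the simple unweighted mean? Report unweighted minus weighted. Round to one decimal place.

5.9

Unweighted sum = 46 + 48 + 3 + 21 + 4 + 7 + 6 + 21 = 156
Unweighted mean = 156 / 8 = 19.5
Weighted sum = 101338
Sum of weights = 511 + 124 + 1074 + 1661 + 1548 + 957 + 800 + 766 = 7441
Weighted mean = 101338 / 7441 = 13.618868
Difference (unweighted minus weighted) = 5.8811316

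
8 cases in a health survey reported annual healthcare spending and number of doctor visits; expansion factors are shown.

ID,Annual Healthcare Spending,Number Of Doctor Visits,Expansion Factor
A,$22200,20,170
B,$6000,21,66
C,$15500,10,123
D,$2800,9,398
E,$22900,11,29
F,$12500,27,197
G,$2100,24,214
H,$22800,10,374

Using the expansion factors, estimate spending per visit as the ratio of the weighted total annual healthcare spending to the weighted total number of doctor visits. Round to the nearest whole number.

800

Σ wᵢ·y = 22200×170 + 6000×66 + 15500×123 + 2800×398 + 22900×29 + 12500×197 + 2100×214 + 22800×374
  = 19294100
Σ wᵢ·x = 20×170 + 21×66 + 10×123 + 9×398 + 11×29 + 27×197 + 24×214 + 10×374
  = 3400 + 1386 + 1230 + 3582 + 319 + 5319 + 5136 + 3740 = 24112
Ratio = 19294100 / 24112 = 800.18663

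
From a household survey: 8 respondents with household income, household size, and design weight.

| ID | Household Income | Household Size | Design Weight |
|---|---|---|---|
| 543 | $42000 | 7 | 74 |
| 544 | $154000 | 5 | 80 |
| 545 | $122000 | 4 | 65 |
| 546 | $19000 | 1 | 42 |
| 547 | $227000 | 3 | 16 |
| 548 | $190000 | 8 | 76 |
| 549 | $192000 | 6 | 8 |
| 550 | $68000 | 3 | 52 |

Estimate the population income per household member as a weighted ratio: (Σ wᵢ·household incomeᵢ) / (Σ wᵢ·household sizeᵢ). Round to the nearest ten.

22740

Σ wᵢ·y = 42000×74 + 154000×80 + 122000×65 + 19000×42 + 227000×16 + 190000×76 + 192000×8 + 68000×52
  = 3108000 + 12320000 + 7930000 + 798000 + 3632000 + 14440000 + 1536000 + 3536000 = 47300000
Σ wᵢ·x = 7×74 + 5×80 + 4×65 + 1×42 + 3×16 + 8×76 + 6×8 + 3×52
  = 518 + 400 + 260 + 42 + 48 + 608 + 48 + 156 = 2080
Ratio = 47300000 / 2080 = 22740.385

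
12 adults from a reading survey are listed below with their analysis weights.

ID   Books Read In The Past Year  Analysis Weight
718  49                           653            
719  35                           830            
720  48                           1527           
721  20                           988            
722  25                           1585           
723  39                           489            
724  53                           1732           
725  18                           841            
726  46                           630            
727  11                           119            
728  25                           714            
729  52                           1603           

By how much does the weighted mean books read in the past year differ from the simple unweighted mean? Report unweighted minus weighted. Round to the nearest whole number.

-3

Unweighted sum = 49 + 35 + 48 + 20 + 25 + 39 + 53 + 18 + 46 + 11 + 25 + 52 = 421
Unweighted mean = 421 / 12 = 35.083333
Weighted sum = 451228
Sum of weights = 653 + 830 + 1527 + 988 + 1585 + 489 + 1732 + 841 + 630 + 119 + 714 + 1603 = 11711
Weighted mean = 451228 / 11711 = 38.530271
Difference (unweighted minus weighted) = -3.4469374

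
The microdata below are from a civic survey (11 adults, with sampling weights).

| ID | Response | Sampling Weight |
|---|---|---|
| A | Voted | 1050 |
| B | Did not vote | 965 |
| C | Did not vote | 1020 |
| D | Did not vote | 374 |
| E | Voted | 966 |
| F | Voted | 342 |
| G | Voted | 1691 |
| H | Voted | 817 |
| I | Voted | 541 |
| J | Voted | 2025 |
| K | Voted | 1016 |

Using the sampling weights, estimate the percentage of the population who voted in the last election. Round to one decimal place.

78.2

Sum of weights for 'Voted' = 1050 + 966 + 342 + 1691 + 817 + 541 + 2025 + 1016 = 8448
Total weight = 1050 + 965 + 1020 + 374 + 966 + 342 + 1691 + 817 + 541 + 2025 + 1016 = 10807
Weighted proportion = 8448 / 10807 = 0.78171555 → 78.171555%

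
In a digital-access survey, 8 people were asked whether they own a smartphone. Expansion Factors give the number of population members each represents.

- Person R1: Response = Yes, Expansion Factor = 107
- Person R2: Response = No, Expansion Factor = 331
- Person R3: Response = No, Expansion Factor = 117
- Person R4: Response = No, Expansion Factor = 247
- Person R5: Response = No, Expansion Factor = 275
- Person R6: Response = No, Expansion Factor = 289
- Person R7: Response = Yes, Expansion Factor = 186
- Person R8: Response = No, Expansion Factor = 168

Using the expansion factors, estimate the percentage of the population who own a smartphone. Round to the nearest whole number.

Sum of weights for 'Yes' = 107 + 186 = 293
Total weight = 107 + 331 + 117 + 247 + 275 + 289 + 186 + 168 = 1720
Weighted proportion = 293 / 1720 = 0.17034884 → 17.034884%

17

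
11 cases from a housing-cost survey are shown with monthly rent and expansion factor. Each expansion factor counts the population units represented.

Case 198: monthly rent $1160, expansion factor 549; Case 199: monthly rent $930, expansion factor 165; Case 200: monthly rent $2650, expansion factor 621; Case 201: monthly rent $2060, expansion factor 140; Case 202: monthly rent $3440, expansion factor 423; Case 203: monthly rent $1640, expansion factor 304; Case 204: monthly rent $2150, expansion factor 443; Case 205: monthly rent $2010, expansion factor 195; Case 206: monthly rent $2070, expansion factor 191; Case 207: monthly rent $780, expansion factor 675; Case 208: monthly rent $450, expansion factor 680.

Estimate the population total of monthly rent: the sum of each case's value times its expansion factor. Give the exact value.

Weighted total = 1160×549 + 930×165 + 2650×621 + 2060×140 + 3440×423 + 1640×304 + 2150×443 + 2010×195 + 2070×191 + 780×675 + 450×680
  = 7250290

7250290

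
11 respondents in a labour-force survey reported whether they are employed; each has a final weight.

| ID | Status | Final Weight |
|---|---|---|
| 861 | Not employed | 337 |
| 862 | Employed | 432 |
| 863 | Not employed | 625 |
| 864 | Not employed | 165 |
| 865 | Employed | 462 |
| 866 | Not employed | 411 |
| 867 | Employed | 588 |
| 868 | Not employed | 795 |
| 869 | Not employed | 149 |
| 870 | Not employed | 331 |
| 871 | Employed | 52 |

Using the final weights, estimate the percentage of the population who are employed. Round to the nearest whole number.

35

Sum of weights for 'Employed' = 432 + 462 + 588 + 52 = 1534
Total weight = 337 + 432 + 625 + 165 + 462 + 411 + 588 + 795 + 149 + 331 + 52 = 4347
Weighted proportion = 1534 / 4347 = 0.35288705 → 35.288705%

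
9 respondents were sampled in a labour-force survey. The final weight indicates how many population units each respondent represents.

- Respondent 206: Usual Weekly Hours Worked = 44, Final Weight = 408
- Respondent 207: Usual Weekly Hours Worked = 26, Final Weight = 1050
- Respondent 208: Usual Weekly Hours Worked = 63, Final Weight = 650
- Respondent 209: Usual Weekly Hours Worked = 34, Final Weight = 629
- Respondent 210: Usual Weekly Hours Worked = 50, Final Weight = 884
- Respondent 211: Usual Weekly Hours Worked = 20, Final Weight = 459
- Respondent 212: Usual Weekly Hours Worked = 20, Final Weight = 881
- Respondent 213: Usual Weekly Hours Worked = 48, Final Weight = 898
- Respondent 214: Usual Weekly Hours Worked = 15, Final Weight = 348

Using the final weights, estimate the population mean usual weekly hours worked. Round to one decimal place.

36.6

Weighted sum = 44×408 + 26×1050 + 63×650 + 34×629 + 50×884 + 20×459 + 20×881 + 48×898 + 15×348
  = 226912
Sum of weights = 408 + 1050 + 650 + 629 + 884 + 459 + 881 + 898 + 348 = 6207
Weighted mean = 226912 / 6207 = 36.557435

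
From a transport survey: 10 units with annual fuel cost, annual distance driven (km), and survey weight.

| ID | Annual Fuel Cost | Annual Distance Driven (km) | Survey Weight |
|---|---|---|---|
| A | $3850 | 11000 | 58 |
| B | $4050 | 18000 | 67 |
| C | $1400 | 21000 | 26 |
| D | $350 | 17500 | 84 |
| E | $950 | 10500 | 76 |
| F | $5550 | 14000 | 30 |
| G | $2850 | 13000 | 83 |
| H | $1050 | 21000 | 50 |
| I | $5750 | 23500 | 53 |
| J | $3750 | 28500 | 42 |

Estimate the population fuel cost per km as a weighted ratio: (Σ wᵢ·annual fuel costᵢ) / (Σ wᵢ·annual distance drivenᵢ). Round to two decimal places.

0.16

Σ wᵢ·y = 3850×58 + 4050×67 + 1400×26 + 350×84 + 950×76 + 5550×30 + 2850×83 + 1050×50 + 5750×53 + 3750×42
  = 223300 + 271350 + 36400 + 29400 + 72200 + 166500 + 236550 + 52500 + 304750 + 157500 = 1550450
Σ wᵢ·x = 11000×58 + 18000×67 + 21000×26 + 17500×84 + 10500×76 + 14000×30 + 13000×83 + 21000×50 + 23500×53 + 28500×42
  = 638000 + 1206000 + 546000 + 1470000 + 798000 + 420000 + 1079000 + 1050000 + 1245500 + 1197000 = 9649500
Ratio = 1550450 / 9649500 = 0.16067672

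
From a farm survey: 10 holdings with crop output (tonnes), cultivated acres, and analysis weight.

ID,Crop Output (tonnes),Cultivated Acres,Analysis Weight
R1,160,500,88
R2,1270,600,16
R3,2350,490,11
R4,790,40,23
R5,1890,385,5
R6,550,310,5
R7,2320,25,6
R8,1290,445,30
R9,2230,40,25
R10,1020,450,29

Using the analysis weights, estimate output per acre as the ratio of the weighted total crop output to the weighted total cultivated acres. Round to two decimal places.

2.51

Σ wᵢ·y = 160×88 + 1270×16 + 2350×11 + 790×23 + 1890×5 + 550×5 + 2320×6 + 1290×30 + 2230×25 + 1020×29
  = 14080 + 20320 + 25850 + 18170 + 9450 + 2750 + 13920 + 38700 + 55750 + 29580 = 228570
Σ wᵢ·x = 500×88 + 600×16 + 490×11 + 40×23 + 385×5 + 310×5 + 25×6 + 445×30 + 40×25 + 450×29
  = 90935
Ratio = 228570 / 90935 = 2.5135536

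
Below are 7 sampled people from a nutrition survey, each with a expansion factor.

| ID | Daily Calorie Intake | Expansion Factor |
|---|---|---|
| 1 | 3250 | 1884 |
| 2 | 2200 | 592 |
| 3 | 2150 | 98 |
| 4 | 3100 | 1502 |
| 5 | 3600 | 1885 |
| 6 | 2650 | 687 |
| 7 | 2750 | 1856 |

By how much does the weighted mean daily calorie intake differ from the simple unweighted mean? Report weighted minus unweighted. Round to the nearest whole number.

Unweighted sum = 3250 + 2200 + 2150 + 3100 + 3600 + 2650 + 2750 = 19700
Unweighted mean = 19700 / 7 = 2814.2857
Weighted sum = 3250×1884 + 2200×592 + 2150×98 + 3100×1502 + 3600×1885 + 2650×687 + 2750×1856
  = 6123000 + 1302400 + 210700 + 4656200 + 6786000 + 1820550 + 5104000 = 26002850
Sum of weights = 8504
Weighted mean = 26002850 / 8504 = 3057.7199
Difference (weighted minus unweighted) = 243.43418

243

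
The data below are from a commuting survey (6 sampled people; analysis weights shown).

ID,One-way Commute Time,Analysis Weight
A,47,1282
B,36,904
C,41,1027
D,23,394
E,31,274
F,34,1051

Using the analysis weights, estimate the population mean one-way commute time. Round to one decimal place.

Weighted sum = 47×1282 + 36×904 + 41×1027 + 23×394 + 31×274 + 34×1051
  = 60254 + 32544 + 42107 + 9062 + 8494 + 35734 = 188195
Sum of weights = 1282 + 904 + 1027 + 394 + 274 + 1051 = 4932
Weighted mean = 188195 / 4932 = 38.157948

38.2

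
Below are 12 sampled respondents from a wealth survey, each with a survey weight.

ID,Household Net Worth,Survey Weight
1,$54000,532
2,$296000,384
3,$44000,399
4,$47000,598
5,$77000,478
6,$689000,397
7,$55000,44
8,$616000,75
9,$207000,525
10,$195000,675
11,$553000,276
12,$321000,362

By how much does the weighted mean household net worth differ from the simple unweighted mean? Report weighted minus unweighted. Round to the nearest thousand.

Unweighted sum = 3154000
Unweighted mean = 3154000 / 12 = 262833.33
Weighted sum = 54000×532 + 296000×384 + 44000×399 + 47000×598 + 77000×478 + 689000×397 + 55000×44 + 616000×75 + 207000×525 + 195000×675 + 553000×276 + 321000×362
  = 28728000 + 113664000 + 17556000 + 28106000 + 36806000 + 273533000 + 2420000 + 46200000 + 108675000 + 131625000 + 152628000 + 116202000 = 1056143000
Sum of weights = 4745
Weighted mean = 1056143000 / 4745 = 222580.19
Difference (weighted minus unweighted) = -40253.144

-40000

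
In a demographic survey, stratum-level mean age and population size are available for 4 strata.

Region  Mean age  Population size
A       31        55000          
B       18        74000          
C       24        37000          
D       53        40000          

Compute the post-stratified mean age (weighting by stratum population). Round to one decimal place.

Σ Nₕ·x̄ₕ = 31×55000 + 18×74000 + 24×37000 + 53×40000
  = 6045000
Σ Nₕ = 55000 + 74000 + 37000 + 40000 = 206000
Overall mean = 6045000 / 206000 = 29.34466

29.3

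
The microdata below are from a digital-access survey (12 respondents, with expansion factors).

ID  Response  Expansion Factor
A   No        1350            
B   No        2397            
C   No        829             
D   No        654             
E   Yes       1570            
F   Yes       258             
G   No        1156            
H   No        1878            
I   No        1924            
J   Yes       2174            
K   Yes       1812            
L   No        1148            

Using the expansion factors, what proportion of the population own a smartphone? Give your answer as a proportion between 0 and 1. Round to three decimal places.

0.339

Sum of weights for 'Yes' = 1570 + 258 + 2174 + 1812 = 5814
Total weight = 1350 + 2397 + 829 + 654 + 1570 + 258 + 1156 + 1878 + 1924 + 2174 + 1812 + 1148 = 17150
Weighted proportion = 5814 / 17150 = 0.33900875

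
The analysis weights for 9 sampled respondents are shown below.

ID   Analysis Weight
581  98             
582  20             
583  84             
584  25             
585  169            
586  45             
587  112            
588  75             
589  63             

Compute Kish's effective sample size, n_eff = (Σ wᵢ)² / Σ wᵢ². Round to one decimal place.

6.8

Σ wᵢ = 98 + 20 + 84 + 25 + 169 + 45 + 112 + 75 + 63 = 691
Σ wᵢ² = 9604 + 400 + 7056 + 625 + 28561 + 2025 + 12544 + 5625 + 3969 = 70409
n_eff = 691² / 70409 = 477481 / 70409 = 6.7815336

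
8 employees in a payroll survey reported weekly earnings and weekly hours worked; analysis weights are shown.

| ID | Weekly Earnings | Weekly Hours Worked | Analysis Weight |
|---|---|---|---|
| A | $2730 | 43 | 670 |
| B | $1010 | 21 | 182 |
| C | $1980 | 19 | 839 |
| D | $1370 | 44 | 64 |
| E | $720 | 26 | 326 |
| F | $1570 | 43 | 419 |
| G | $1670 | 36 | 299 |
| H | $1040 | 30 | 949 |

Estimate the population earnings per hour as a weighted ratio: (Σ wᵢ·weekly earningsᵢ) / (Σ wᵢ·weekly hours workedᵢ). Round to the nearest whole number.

Σ wᵢ·y = 6140660
Σ wᵢ·x = 117116
Ratio = 6140660 / 117116 = 52.432289

52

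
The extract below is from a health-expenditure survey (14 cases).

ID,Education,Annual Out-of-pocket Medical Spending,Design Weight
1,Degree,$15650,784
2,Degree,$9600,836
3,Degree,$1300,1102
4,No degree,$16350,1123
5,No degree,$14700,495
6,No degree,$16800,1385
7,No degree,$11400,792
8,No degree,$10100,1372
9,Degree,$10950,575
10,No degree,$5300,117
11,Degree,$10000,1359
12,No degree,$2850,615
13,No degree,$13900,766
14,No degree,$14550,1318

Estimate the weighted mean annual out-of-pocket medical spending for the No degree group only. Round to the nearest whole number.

No degree rows: 4, 5, 6, 7, 8, 10, 12, 13, 14
Weighted sum = 16350×1123 + 14700×495 + 16800×1385 + 11400×792 + 10100×1372 + 5300×117 + 2850×615 + 13900×766 + 14550×1318
  = 18361050 + 7276500 + 23268000 + 9028800 + 13857200 + 620100 + 1752750 + 10647400 + 19176900 = 103988700
Sum of weights = 1123 + 495 + 1385 + 792 + 1372 + 117 + 615 + 766 + 1318 = 7983
Weighted mean = 103988700 / 7983 = 13026.268

13026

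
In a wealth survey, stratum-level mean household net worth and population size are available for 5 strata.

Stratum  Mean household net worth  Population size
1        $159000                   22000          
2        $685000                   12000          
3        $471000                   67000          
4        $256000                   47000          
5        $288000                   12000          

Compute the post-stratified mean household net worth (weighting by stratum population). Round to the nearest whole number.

367269

Σ Nₕ·x̄ₕ = 159000×22000 + 685000×12000 + 471000×67000 + 256000×47000 + 288000×12000
  = 3498000000 + 8220000000 + 31557000000 + 12032000000 + 3456000000 = 58763000000
Σ Nₕ = 22000 + 12000 + 67000 + 47000 + 12000 = 160000
Overall mean = 58763000000 / 160000 = 367268.75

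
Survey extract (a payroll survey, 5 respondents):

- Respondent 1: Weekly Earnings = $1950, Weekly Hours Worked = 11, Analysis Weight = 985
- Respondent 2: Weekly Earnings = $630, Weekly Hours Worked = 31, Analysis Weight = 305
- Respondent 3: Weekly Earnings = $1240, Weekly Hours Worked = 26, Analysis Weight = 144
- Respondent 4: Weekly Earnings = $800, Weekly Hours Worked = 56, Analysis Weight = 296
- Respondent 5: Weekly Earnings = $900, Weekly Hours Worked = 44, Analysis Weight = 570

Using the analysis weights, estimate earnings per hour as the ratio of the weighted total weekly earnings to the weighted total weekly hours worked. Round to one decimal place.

46.3

Σ wᵢ·y = 1950×985 + 630×305 + 1240×144 + 800×296 + 900×570
  = 1920750 + 192150 + 178560 + 236800 + 513000 = 3041260
Σ wᵢ·x = 11×985 + 31×305 + 26×144 + 56×296 + 44×570
  = 10835 + 9455 + 3744 + 16576 + 25080 = 65690
Ratio = 3041260 / 65690 = 46.297153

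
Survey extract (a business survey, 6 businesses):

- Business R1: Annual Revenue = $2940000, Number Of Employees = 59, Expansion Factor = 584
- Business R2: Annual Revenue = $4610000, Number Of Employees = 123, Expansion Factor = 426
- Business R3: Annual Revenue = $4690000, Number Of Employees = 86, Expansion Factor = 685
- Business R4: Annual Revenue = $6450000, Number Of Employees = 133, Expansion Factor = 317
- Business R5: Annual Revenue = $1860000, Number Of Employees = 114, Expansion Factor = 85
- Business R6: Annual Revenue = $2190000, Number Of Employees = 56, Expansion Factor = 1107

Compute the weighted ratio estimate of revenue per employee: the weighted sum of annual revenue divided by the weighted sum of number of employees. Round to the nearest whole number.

44377

Σ wᵢ·y = 2940000×584 + 4610000×426 + 4690000×685 + 6450000×317 + 1860000×85 + 2190000×1107
  = 1716960000 + 1963860000 + 3212650000 + 2044650000 + 158100000 + 2424330000 = 11520550000
Σ wᵢ·x = 59×584 + 123×426 + 86×685 + 133×317 + 114×85 + 56×1107
  = 34456 + 52398 + 58910 + 42161 + 9690 + 61992 = 259607
Ratio = 11520550000 / 259607 = 44376.885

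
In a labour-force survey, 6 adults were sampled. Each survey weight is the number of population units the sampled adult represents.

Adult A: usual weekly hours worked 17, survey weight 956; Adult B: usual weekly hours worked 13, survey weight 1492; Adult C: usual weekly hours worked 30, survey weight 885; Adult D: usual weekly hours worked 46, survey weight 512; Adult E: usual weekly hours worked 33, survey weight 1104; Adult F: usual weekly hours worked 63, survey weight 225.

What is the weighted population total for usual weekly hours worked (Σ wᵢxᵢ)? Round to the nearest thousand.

136000

Weighted total = 136357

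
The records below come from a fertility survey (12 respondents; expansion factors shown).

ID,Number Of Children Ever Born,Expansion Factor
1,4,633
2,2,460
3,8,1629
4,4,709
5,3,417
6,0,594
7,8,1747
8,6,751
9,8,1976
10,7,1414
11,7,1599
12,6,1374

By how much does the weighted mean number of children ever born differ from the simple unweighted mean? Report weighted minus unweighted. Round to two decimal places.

Unweighted sum = 4 + 2 + 8 + 4 + 3 + 0 + 8 + 6 + 8 + 7 + 7 + 6 = 63
Unweighted mean = 63 / 12 = 5.25
Weighted sum = 4×633 + 2×460 + 8×1629 + 4×709 + 3×417 + 0×594 + 8×1747 + 6×751 + 8×1976 + 7×1414 + 7×1599 + 6×1374
  = 2532 + 920 + 13032 + 2836 + 1251 + 0 + 13976 + 4506 + 15808 + 9898 + 11193 + 8244 = 84196
Sum of weights = 13303
Weighted mean = 84196 / 13303 = 6.3290987
Difference (weighted minus unweighted) = 1.0790987

1.08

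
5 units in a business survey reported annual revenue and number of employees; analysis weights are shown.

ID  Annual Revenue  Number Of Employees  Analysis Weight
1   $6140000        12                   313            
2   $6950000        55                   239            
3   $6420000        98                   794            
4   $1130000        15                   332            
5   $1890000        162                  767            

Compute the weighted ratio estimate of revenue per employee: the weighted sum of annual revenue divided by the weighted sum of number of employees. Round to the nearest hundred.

46900

Σ wᵢ·y = 6140000×313 + 6950000×239 + 6420000×794 + 1130000×332 + 1890000×767
  = 10505140000
Σ wᵢ·x = 12×313 + 55×239 + 98×794 + 15×332 + 162×767
  = 223947
Ratio = 10505140000 / 223947 = 46909.045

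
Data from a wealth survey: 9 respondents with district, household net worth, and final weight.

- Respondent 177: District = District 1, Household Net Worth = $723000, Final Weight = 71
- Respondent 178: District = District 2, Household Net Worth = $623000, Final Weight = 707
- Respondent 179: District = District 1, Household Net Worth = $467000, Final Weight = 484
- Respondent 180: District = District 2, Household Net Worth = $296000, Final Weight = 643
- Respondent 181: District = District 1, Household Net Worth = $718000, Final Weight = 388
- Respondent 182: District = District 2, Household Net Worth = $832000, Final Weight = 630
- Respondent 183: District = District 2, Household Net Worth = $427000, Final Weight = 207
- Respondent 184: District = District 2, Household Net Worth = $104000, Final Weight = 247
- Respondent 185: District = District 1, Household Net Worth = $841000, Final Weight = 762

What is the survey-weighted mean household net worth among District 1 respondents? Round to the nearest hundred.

District 1 rows: 177, 179, 181, 185
Weighted sum = 1196787000
Sum of weights = 1705
Weighted mean = 1196787000 / 1705 = 701927.86

701900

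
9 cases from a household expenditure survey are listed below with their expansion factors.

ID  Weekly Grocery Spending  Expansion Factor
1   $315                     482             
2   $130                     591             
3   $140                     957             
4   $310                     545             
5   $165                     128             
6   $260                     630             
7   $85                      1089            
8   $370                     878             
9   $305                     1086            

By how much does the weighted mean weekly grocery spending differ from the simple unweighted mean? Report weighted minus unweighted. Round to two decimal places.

-1.68

Unweighted sum = 315 + 130 + 140 + 310 + 165 + 260 + 85 + 370 + 305 = 2080
Unweighted mean = 2080 / 9 = 231.11111
Weighted sum = 1465165
Sum of weights = 482 + 591 + 957 + 545 + 128 + 630 + 1089 + 878 + 1086 = 6386
Weighted mean = 1465165 / 6386 = 229.43392
Difference (weighted minus unweighted) = -1.6771932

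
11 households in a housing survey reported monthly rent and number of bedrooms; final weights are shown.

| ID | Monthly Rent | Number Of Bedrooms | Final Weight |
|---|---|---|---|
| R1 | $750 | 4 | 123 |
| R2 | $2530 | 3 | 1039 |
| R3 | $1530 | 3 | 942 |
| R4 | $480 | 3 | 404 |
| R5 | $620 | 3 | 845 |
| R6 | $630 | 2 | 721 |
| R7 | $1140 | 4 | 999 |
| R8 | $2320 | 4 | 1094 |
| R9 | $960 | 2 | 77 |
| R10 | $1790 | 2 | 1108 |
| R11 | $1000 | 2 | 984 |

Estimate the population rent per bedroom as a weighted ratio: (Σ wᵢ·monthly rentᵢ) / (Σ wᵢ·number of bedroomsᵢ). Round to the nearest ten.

Σ wᵢ·y = 750×123 + 2530×1039 + 1530×942 + 480×404 + 620×845 + 630×721 + 1140×999 + 2320×1094 + 960×77 + 1790×1108 + 1000×984
  = 92250 + 2628670 + 1441260 + 193920 + 523900 + 454230 + 1138860 + 2538080 + 73920 + 1983320 + 984000 = 12052410
Σ wᵢ·x = 4×123 + 3×1039 + 3×942 + 3×404 + 3×845 + 2×721 + 4×999 + 4×1094 + 2×77 + 2×1108 + 2×984
  = 492 + 3117 + 2826 + 1212 + 2535 + 1442 + 3996 + 4376 + 154 + 2216 + 1968 = 24334
Ratio = 12052410 / 24334 = 495.29095

500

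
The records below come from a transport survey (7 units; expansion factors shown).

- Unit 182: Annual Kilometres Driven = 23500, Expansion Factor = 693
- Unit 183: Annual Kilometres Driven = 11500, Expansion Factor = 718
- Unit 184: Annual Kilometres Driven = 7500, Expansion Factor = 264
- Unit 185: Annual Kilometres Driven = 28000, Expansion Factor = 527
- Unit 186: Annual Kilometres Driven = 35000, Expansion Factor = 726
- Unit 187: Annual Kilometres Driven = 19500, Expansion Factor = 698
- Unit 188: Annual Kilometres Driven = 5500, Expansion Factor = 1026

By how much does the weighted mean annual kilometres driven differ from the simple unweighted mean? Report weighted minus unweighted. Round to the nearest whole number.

Unweighted sum = 23500 + 11500 + 7500 + 28000 + 35000 + 19500 + 5500 = 130500
Unweighted mean = 130500 / 7 = 18642.857
Weighted sum = 23500×693 + 11500×718 + 7500×264 + 28000×527 + 35000×726 + 19500×698 + 5500×1026
  = 16285500 + 8257000 + 1980000 + 14756000 + 25410000 + 13611000 + 5643000 = 85942500
Sum of weights = 4652
Weighted mean = 85942500 / 4652 = 18474.312
Difference (weighted minus unweighted) = -168.54502

-169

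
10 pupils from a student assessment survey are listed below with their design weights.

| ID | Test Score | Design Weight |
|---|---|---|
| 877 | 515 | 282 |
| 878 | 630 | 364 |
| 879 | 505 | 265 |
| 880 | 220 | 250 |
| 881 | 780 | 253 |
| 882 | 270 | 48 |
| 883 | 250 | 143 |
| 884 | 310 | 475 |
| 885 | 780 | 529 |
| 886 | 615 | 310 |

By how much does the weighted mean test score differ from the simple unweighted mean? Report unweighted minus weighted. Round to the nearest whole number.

Unweighted sum = 515 + 630 + 505 + 220 + 780 + 270 + 250 + 310 + 780 + 615 = 4875
Unweighted mean = 4875 / 10 = 487.5
Weighted sum = 515×282 + 630×364 + 505×265 + 220×250 + 780×253 + 270×48 + 250×143 + 310×475 + 780×529 + 615×310
  = 1559945
Sum of weights = 282 + 364 + 265 + 250 + 253 + 48 + 143 + 475 + 529 + 310 = 2919
Weighted mean = 1559945 / 2919 = 534.41076
Difference (unweighted minus weighted) = -46.910757

-47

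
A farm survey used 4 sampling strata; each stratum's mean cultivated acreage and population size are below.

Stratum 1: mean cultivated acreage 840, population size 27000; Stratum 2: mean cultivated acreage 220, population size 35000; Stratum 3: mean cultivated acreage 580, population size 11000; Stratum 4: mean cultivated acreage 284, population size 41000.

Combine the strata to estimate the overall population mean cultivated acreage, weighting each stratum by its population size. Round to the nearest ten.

Σ Nₕ·x̄ₕ = 840×27000 + 220×35000 + 580×11000 + 284×41000
  = 22680000 + 7700000 + 6380000 + 11644000 = 48404000
Σ Nₕ = 114000
Overall mean = 48404000 / 114000 = 424.59649

420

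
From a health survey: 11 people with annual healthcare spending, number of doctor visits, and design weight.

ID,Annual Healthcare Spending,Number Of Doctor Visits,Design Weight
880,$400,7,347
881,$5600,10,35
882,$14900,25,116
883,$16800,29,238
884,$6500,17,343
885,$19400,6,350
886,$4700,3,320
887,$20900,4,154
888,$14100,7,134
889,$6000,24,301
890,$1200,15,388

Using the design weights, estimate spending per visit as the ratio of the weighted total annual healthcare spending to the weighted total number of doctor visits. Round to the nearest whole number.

Σ wᵢ·y = 400×347 + 5600×35 + 14900×116 + 16800×238 + 6500×343 + 19400×350 + 4700×320 + 20900×154 + 14100×134 + 6000×301 + 1200×388
  = 138800 + 196000 + 1728400 + 3998400 + 2229500 + 6790000 + 1504000 + 3218600 + 1889400 + 1806000 + 465600 = 23964700
Σ wᵢ·x = 7×347 + 10×35 + 25×116 + 29×238 + 17×343 + 6×350 + 3×320 + 4×154 + 7×134 + 24×301 + 15×388
  = 2429 + 350 + 2900 + 6902 + 5831 + 2100 + 960 + 616 + 938 + 7224 + 5820 = 36070
Ratio = 23964700 / 36070 = 664.39423

664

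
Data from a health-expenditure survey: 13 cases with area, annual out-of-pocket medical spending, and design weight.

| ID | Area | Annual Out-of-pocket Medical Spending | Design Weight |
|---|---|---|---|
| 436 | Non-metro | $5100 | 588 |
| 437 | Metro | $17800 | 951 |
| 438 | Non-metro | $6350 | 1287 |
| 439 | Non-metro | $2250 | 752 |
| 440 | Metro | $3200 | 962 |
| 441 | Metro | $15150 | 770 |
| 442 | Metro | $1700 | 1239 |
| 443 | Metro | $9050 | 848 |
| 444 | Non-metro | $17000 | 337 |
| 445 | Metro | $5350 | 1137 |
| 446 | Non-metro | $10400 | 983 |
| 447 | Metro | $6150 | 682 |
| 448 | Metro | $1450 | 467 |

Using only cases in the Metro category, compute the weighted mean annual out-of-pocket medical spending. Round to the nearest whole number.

Metro rows: 437, 440, 441, 442, 443, 445, 447, 448
Weighted sum = 52406800
Sum of weights = 7056
Weighted mean = 52406800 / 7056 = 7427.2676

7427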